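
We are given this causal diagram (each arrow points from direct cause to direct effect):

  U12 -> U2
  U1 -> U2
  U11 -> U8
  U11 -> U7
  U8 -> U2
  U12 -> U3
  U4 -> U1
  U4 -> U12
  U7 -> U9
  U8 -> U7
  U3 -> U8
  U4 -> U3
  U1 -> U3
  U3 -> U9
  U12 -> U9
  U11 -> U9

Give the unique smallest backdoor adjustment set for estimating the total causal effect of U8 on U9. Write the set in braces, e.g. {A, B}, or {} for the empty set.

{U11, U3}

Variables eligible for adjustment (non-descendants of U8, excluding U8 and U9): {U1, U11, U12, U3, U4}.
Backdoor paths from U8 to U9:
  P1: U8 <- U3 <- U4 -> U12 -> U9
  P2: U8 <- U3 <- U4 -> U1 -> U2 <- U12 -> U9
  P3: U8 <- U3 <- U12 -> U9
  P4: U8 <- U3 <- U1 <- U4 -> U12 -> U9
  P5: U8 <- U3 <- U1 -> U2 <- U12 -> U9
  P6: U8 <- U3 -> U9
  P7: U8 <- U11 -> U7 -> U9
  P8: U8 <- U11 -> U9
The empty set is not sufficient: P1 (U8 <- U3 <- U4 -> U12 -> U9) has no collider blocking it and no conditioned non-collider, so it is open.
Try {U11, U3}:
  P1: blocked at chain node U3 ∈ conditioning set.
  P2: blocked at chain node U3 ∈ conditioning set.
  P3: blocked at chain node U3 ∈ conditioning set.
  P4: blocked at chain node U3 ∈ conditioning set.
  P5: blocked at chain node U3 ∈ conditioning set.
  P6: blocked at fork node U3 ∈ conditioning set.
  P7: blocked at fork node U11 ∈ conditioning set.
  P8: blocked at fork node U11 ∈ conditioning set.
{U11, U3} contains no descendant of U8 and blocks every backdoor path.
Every element of {U11, U3} is needed (dropping U11 leaves P7 open; dropping U3 leaves P1 open), so no proper subset is valid.
Among all size-2 subsets of the eligible variables, only {U11, U3} blocks every backdoor path, so it is the unique smallest valid adjustment set.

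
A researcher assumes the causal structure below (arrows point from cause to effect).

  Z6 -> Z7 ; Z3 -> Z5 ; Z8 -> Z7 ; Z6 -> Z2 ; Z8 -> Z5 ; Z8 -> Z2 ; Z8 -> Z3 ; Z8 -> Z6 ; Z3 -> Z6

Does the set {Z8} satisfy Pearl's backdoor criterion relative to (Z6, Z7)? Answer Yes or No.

Yes

Backdoor paths from Z6 to Z7 (paths whose first edge points into Z6):
  P1: Z6 <- Z8 -> Z7
  P2: Z6 <- Z3 <- Z8 -> Z7
  P3: Z6 <- Z3 -> Z5 <- Z8 -> Z7
Condition 1 (no descendant of Z6 in the set): holds — descendants of Z6 are {Z2, Z7}; none are in {Z8}.
Condition 2 (every backdoor path blocked by {Z8}):
  P1: blocked at fork node Z8 ∈ conditioning set.
  P2: blocked at fork node Z8 ∈ conditioning set.
  P3: blocked at collider Z5 (neither it nor any descendant is in the conditioning set).
{Z8} satisfies the backdoor criterion.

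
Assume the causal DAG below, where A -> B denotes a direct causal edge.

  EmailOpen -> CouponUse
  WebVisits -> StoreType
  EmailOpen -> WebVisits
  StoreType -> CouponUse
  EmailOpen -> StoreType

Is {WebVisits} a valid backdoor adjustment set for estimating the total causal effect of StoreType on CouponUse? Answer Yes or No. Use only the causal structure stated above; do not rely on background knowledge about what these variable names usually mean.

No

Backdoor paths from StoreType to CouponUse (paths whose first edge points into StoreType):
  P1: StoreType <- EmailOpen -> CouponUse
  P2: StoreType <- WebVisits <- EmailOpen -> CouponUse
Condition 1 (no descendant of StoreType in the set): holds — descendants of StoreType are {CouponUse}; none are in {WebVisits}.
Condition 2 (every backdoor path blocked by {WebVisits}):
  P1: open — no interior node is in the conditioning set.
  P2: blocked at chain node WebVisits ∈ conditioning set.
{WebVisits} does not satisfy the backdoor criterion.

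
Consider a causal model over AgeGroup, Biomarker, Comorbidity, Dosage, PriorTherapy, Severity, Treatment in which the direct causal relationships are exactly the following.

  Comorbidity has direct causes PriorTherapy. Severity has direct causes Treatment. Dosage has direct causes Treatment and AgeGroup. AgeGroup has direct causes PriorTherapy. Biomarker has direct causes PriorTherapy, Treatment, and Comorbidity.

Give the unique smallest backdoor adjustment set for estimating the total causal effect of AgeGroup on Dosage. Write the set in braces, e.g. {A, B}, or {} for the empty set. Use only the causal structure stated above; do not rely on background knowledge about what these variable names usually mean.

Variables eligible for adjustment (non-descendants of AgeGroup, excluding AgeGroup and Dosage): {Biomarker, Comorbidity, PriorTherapy, Severity, Treatment}.
Backdoor paths from AgeGroup to Dosage:
  P1: AgeGroup <- PriorTherapy -> Comorbidity -> Biomarker <- Treatment -> Dosage
  P2: AgeGroup <- PriorTherapy -> Biomarker <- Treatment -> Dosage
Each backdoor path contains an unconditioned collider, so every path is already blocked with the empty conditioning set:
  P1: blocked at collider Biomarker (neither it nor any descendant is in the conditioning set).
  P2: blocked at collider Biomarker (neither it nor any descendant is in the conditioning set).
The empty set is therefore the unique smallest valid set.

{}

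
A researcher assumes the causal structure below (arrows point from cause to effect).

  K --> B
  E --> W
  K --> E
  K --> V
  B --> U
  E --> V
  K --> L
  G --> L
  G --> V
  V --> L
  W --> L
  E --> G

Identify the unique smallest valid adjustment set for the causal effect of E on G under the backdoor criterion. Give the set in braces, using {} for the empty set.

{}

Variables eligible for adjustment (non-descendants of E, excluding E and G): {B, K, U}.
Backdoor paths from E to G:
  P1: E <- K -> V <- G
  P2: E <- K -> V -> L <- G
  P3: E <- K -> L <- G
  P4: E <- K -> L <- V <- G
Each backdoor path contains an unconditioned collider, so every path is already blocked with the empty conditioning set:
  P1: blocked at collider V (neither it nor any descendant is in the conditioning set).
  P2: blocked at collider L (neither it nor any descendant is in the conditioning set).
  P3: blocked at collider L (neither it nor any descendant is in the conditioning set).
  P4: blocked at collider L (neither it nor any descendant is in the conditioning set).
The empty set is therefore the unique smallest valid set.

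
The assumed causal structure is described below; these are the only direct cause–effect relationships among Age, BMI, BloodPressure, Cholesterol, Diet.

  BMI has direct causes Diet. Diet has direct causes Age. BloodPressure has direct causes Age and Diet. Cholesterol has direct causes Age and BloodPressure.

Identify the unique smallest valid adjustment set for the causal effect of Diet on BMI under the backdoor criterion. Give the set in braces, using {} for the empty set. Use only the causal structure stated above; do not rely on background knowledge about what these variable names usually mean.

{}

Variables eligible for adjustment (non-descendants of Diet, excluding Diet and BMI): {Age}.
Backdoor paths from Diet to BMI:
  (none)
With no backdoor paths the empty set already satisfies the criterion, and it is trivially minimal.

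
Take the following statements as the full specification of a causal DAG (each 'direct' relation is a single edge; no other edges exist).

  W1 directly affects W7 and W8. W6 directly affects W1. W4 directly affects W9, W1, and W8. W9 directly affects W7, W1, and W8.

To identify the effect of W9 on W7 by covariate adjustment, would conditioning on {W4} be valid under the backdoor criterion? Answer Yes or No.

Yes

Backdoor paths from W9 to W7 (paths whose first edge points into W9):
  P1: W9 <- W4 -> W1 -> W7
  P2: W9 <- W4 -> W8 <- W1 -> W7
Condition 1 (no descendant of W9 in the set): holds — descendants of W9 are {W1, W7, W8}; none are in {W4}.
Condition 2 (every backdoor path blocked by {W4}):
  P1: blocked at fork node W4 ∈ conditioning set.
  P2: blocked at fork node W4 ∈ conditioning set.
{W4} satisfies the backdoor criterion.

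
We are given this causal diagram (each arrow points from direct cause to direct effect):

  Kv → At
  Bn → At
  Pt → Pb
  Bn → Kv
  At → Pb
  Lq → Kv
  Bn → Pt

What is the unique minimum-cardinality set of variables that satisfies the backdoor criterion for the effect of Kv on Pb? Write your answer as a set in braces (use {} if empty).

{Bn}

Variables eligible for adjustment (non-descendants of Kv, excluding Kv and Pb): {Bn, Lq, Pt}.
Backdoor paths from Kv to Pb:
  P1: Kv <- Bn -> Pt -> Pb
  P2: Kv <- Bn -> At -> Pb
The empty set is not sufficient: P1 (Kv <- Bn -> Pt -> Pb) has no collider blocking it and no conditioned non-collider, so it is open.
Try {Bn}:
  P1: blocked at fork node Bn ∈ conditioning set.
  P2: blocked at fork node Bn ∈ conditioning set.
{Bn} contains no descendant of Kv and blocks every backdoor path.
No other singleton works — e.g. {Lq} leaves P1 open — so {Bn} is the unique smallest valid adjustment set.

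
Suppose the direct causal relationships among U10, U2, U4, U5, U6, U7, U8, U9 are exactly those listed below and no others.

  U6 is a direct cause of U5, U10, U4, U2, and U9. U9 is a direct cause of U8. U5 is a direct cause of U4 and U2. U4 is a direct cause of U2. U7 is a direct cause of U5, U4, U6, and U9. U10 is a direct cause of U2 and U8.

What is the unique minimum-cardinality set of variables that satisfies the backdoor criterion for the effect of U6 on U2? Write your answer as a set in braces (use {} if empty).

{U7}

Variables eligible for adjustment (non-descendants of U6, excluding U6 and U2): {U7}.
Backdoor paths from U6 to U2:
  P1: U6 <- U7 -> U9 -> U8 <- U10 -> U2
  P2: U6 <- U7 -> U5 -> U4 -> U2
  P3: U6 <- U7 -> U5 -> U2
  P4: U6 <- U7 -> U4 <- U5 -> U2
  P5: U6 <- U7 -> U4 -> U2
The empty set is not sufficient: P2 (U6 <- U7 -> U5 -> U4 -> U2) has no collider blocking it and no conditioned non-collider, so it is open.
Try {U7}:
  P1: blocked at fork node U7 ∈ conditioning set.
  P2: blocked at fork node U7 ∈ conditioning set.
  P3: blocked at fork node U7 ∈ conditioning set.
  P4: blocked at fork node U7 ∈ conditioning set.
  P5: blocked at fork node U7 ∈ conditioning set.
{U7} contains no descendant of U6 and blocks every backdoor path.
{U7} is the unique smallest valid adjustment set.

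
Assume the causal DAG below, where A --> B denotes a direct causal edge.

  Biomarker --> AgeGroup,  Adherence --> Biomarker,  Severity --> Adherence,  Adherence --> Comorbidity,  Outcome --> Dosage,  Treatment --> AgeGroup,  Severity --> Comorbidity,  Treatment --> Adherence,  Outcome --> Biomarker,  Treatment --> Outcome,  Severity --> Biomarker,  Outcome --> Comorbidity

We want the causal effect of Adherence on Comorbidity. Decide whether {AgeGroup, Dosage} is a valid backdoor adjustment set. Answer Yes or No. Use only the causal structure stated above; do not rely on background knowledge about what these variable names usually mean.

Backdoor paths from Adherence to Comorbidity (paths whose first edge points into Adherence):
  P1: Adherence <- Severity -> Comorbidity
  P2: Adherence <- Severity -> Biomarker <- Outcome -> Comorbidity
  P3: Adherence <- Severity -> Biomarker -> AgeGroup <- Treatment -> Outcome -> Comorbidity
  P4: Adherence <- Treatment -> Outcome -> Comorbidity
  P5: Adherence <- Treatment -> Outcome -> Biomarker <- Severity -> Comorbidity
  P6: Adherence <- Treatment -> AgeGroup <- Biomarker <- Severity -> Comorbidity
  P7: Adherence <- Treatment -> AgeGroup <- Biomarker <- Outcome -> Comorbidity
Condition 1 (no descendant of Adherence in the set): FAILS — AgeGroup is a descendant of Adherence.
Condition 2 (every backdoor path blocked by {AgeGroup, Dosage}):
  P1: open — no interior node is in the conditioning set.
  P2: open — collider(s) Biomarker are conditioned on (or have a conditioned descendant) and no non-collider on the path is in the set.
  P3: open — collider(s) AgeGroup are conditioned on (or have a conditioned descendant) and no non-collider on the path is in the set.
  P4: open — no interior node is in the conditioning set.
  P5: open — collider(s) Biomarker are conditioned on (or have a conditioned descendant) and no non-collider on the path is in the set.
  P6: open — collider(s) AgeGroup are conditioned on (or have a conditioned descendant) and no non-collider on the path is in the set.
  P7: open — collider(s) AgeGroup are conditioned on (or have a conditioned descendant) and no non-collider on the path is in the set.
{AgeGroup, Dosage} does not satisfy the backdoor criterion.

No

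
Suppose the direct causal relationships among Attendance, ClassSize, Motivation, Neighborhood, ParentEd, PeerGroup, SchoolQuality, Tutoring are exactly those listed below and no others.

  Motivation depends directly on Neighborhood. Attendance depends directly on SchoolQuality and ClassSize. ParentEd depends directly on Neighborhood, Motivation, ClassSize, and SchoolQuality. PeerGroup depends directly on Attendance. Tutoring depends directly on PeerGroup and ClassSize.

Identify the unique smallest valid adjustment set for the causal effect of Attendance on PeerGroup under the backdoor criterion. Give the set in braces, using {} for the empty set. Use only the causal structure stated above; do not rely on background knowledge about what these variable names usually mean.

{}

Variables eligible for adjustment (non-descendants of Attendance, excluding Attendance and PeerGroup): {ClassSize, Motivation, Neighborhood, ParentEd, SchoolQuality}.
Backdoor paths from Attendance to PeerGroup:
  P1: Attendance <- ClassSize -> Tutoring <- PeerGroup
  P2: Attendance <- SchoolQuality -> ParentEd <- ClassSize -> Tutoring <- PeerGroup
Each backdoor path contains an unconditioned collider, so every path is already blocked with the empty conditioning set:
  P1: blocked at collider Tutoring (neither it nor any descendant is in the conditioning set).
  P2: blocked at collider ParentEd (neither it nor any descendant is in the conditioning set).
The empty set is therefore the unique smallest valid set.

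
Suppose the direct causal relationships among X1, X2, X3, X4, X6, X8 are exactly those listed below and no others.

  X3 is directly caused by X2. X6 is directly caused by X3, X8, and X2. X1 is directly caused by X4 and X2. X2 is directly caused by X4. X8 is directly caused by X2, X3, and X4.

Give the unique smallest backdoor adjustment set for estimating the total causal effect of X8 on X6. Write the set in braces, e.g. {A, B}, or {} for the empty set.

{X2, X3}

Variables eligible for adjustment (non-descendants of X8, excluding X8 and X6): {X1, X2, X3, X4}.
Backdoor paths from X8 to X6:
  P1: X8 <- X4 -> X2 -> X3 -> X6
  P2: X8 <- X4 -> X2 -> X6
  P3: X8 <- X4 -> X1 <- X2 -> X3 -> X6
  P4: X8 <- X4 -> X1 <- X2 -> X6
  P5: X8 <- X2 -> X3 -> X6
  P6: X8 <- X2 -> X6
  P7: X8 <- X3 <- X2 -> X6
  P8: X8 <- X3 -> X6
The empty set is not sufficient: P1 (X8 <- X4 -> X2 -> X3 -> X6) has no collider blocking it and no conditioned non-collider, so it is open.
Try {X2, X3}:
  P1: blocked at chain node X2 ∈ conditioning set.
  P2: blocked at chain node X2 ∈ conditioning set.
  P3: blocked at collider X1 (neither it nor any descendant is in the conditioning set).
  P4: blocked at collider X1 (neither it nor any descendant is in the conditioning set).
  P5: blocked at fork node X2 ∈ conditioning set.
  P6: blocked at fork node X2 ∈ conditioning set.
  P7: blocked at chain node X3 ∈ conditioning set.
  P8: blocked at fork node X3 ∈ conditioning set.
{X2, X3} contains no descendant of X8 and blocks every backdoor path.
Every element of {X2, X3} is needed (dropping X2 leaves P2 open; dropping X3 leaves P8 open), so no proper subset is valid.
Among all size-2 subsets of the eligible variables, only {X2, X3} blocks every backdoor path, so it is the unique smallest valid adjustment set.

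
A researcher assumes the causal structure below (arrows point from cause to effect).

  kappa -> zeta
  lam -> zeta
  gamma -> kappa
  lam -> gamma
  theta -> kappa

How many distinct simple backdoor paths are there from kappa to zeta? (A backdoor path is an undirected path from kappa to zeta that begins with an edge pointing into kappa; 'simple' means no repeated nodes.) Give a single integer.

A backdoor path from kappa to zeta is any simple undirected path whose first edge points into kappa (i.e. leaves kappa via a parent).
Parents of kappa: {gamma, theta}.
Enumerating:
  P1: kappa <- gamma <- lam -> zeta
That exhausts the simple backdoor paths. Count: 1.

1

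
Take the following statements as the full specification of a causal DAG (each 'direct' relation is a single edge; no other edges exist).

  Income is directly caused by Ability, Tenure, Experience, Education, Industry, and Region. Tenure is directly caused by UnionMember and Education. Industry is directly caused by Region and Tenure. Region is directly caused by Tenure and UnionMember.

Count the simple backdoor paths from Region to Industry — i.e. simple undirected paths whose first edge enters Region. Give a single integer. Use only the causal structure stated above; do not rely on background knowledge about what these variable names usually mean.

A backdoor path from Region to Industry is any simple undirected path whose first edge points into Region (i.e. leaves Region via a parent).
Parents of Region: {Tenure, UnionMember}.
Enumerating:
  P1: Region <- UnionMember -> Tenure <- Education -> Income <- Industry
  P2: Region <- UnionMember -> Tenure -> Industry
  P3: Region <- UnionMember -> Tenure -> Income <- Industry
  P4: Region <- Tenure <- Education -> Income <- Industry
  P5: Region <- Tenure -> Industry
  P6: Region <- Tenure -> Income <- Industry
That exhausts the simple backdoor paths. Count: 6.

6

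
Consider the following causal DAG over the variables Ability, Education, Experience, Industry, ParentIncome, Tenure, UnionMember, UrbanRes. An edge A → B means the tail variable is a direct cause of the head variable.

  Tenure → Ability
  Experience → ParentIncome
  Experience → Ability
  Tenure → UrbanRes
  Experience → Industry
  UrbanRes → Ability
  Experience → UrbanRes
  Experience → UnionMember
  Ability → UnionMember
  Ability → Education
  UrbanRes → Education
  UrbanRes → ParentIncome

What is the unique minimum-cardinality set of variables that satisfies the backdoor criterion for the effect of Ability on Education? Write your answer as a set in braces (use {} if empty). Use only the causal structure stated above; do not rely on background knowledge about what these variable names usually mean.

{UrbanRes}

Variables eligible for adjustment (non-descendants of Ability, excluding Ability and Education): {Experience, Industry, ParentIncome, Tenure, UrbanRes}.
Backdoor paths from Ability to Education:
  P1: Ability <- Tenure -> UrbanRes -> Education
  P2: Ability <- Experience -> UrbanRes -> Education
  P3: Ability <- Experience -> ParentIncome <- UrbanRes -> Education
  P4: Ability <- UrbanRes -> Education
The empty set is not sufficient: P1 (Ability <- Tenure -> UrbanRes -> Education) has no collider blocking it and no conditioned non-collider, so it is open.
Try {UrbanRes}:
  P1: blocked at chain node UrbanRes ∈ conditioning set.
  P2: blocked at chain node UrbanRes ∈ conditioning set.
  P3: blocked at collider ParentIncome (neither it nor any descendant is in the conditioning set).
  P4: blocked at fork node UrbanRes ∈ conditioning set.
{UrbanRes} contains no descendant of Ability and blocks every backdoor path.
No other singleton works — e.g. {Tenure} leaves P2 open — so {UrbanRes} is the unique smallest valid adjustment set.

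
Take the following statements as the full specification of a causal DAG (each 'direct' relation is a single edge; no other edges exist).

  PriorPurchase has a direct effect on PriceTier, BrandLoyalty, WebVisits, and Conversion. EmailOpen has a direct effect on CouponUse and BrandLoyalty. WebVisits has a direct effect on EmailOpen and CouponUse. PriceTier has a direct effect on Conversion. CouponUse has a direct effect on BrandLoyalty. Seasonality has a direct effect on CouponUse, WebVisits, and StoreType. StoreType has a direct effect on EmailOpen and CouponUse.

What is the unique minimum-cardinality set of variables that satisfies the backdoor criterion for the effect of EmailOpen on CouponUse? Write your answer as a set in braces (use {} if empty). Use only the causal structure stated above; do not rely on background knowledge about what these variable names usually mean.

Variables eligible for adjustment (non-descendants of EmailOpen, excluding EmailOpen and CouponUse): {Conversion, PriceTier, PriorPurchase, Seasonality, StoreType, WebVisits}.
Backdoor paths from EmailOpen to CouponUse:
  P1: EmailOpen <- WebVisits <- Seasonality -> StoreType -> CouponUse
  P2: EmailOpen <- WebVisits <- Seasonality -> CouponUse
  P3: EmailOpen <- WebVisits <- PriorPurchase -> BrandLoyalty <- CouponUse
  P4: EmailOpen <- WebVisits -> CouponUse
  P5: EmailOpen <- StoreType <- Seasonality -> WebVisits <- PriorPurchase -> BrandLoyalty <- CouponUse
  P6: EmailOpen <- StoreType <- Seasonality -> WebVisits -> CouponUse
  P7: EmailOpen <- StoreType <- Seasonality -> CouponUse
  P8: EmailOpen <- StoreType -> CouponUse
The empty set is not sufficient: P1 (EmailOpen <- WebVisits <- Seasonality -> StoreType -> CouponUse) has no collider blocking it and no conditioned non-collider, so it is open.
Try {StoreType, WebVisits}:
  P1: blocked at chain node WebVisits ∈ conditioning set.
  P2: blocked at chain node WebVisits ∈ conditioning set.
  P3: blocked at chain node WebVisits ∈ conditioning set.
  P4: blocked at fork node WebVisits ∈ conditioning set.
  P5: blocked at chain node StoreType ∈ conditioning set.
  P6: blocked at chain node StoreType ∈ conditioning set.
  P7: blocked at chain node StoreType ∈ conditioning set.
  P8: blocked at fork node StoreType ∈ conditioning set.
{StoreType, WebVisits} contains no descendant of EmailOpen and blocks every backdoor path.
Every element of {StoreType, WebVisits} is needed (dropping StoreType leaves P7 open; dropping WebVisits leaves P2 open), so no proper subset is valid.
Among all size-2 subsets of the eligible variables, only {StoreType, WebVisits} blocks every backdoor path, so it is the unique smallest valid adjustment set.

{StoreType, WebVisits}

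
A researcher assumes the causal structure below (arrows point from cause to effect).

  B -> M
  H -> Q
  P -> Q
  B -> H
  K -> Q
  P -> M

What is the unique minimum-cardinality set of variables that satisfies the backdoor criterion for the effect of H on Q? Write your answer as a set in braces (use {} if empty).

{}

Variables eligible for adjustment (non-descendants of H, excluding H and Q): {B, K, M, P}.
Backdoor paths from H to Q:
  P1: H <- B -> M <- P -> Q
Each backdoor path contains an unconditioned collider, so every path is already blocked with the empty conditioning set:
  P1: blocked at collider M (neither it nor any descendant is in the conditioning set).
The empty set is therefore the unique smallest valid set.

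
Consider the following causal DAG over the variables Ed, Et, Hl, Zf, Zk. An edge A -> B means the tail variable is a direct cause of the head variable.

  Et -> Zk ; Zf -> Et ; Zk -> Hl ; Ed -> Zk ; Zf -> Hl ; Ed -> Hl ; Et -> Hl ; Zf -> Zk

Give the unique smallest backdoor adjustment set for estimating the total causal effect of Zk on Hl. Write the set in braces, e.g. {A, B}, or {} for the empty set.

{Ed, Et, Zf}

Variables eligible for adjustment (non-descendants of Zk, excluding Zk and Hl): {Ed, Et, Zf}.
Backdoor paths from Zk to Hl:
  P1: Zk <- Zf -> Et -> Hl
  P2: Zk <- Zf -> Hl
  P3: Zk <- Et <- Zf -> Hl
  P4: Zk <- Et -> Hl
  P5: Zk <- Ed -> Hl
The empty set is not sufficient: P1 (Zk <- Zf -> Et -> Hl) has no collider blocking it and no conditioned non-collider, so it is open.
Try {Ed, Et, Zf}:
  P1: blocked at fork node Zf ∈ conditioning set.
  P2: blocked at fork node Zf ∈ conditioning set.
  P3: blocked at chain node Et ∈ conditioning set.
  P4: blocked at fork node Et ∈ conditioning set.
  P5: blocked at fork node Ed ∈ conditioning set.
{Ed, Et, Zf} contains no descendant of Zk and blocks every backdoor path.
Every element of {Ed, Et, Zf} is needed (dropping Ed leaves P5 open; dropping Et leaves P4 open; dropping Zf leaves P2 open), so no proper subset is valid.
Among all size-3 subsets of the eligible variables, only {Ed, Et, Zf} blocks every backdoor path, so it is the unique smallest valid adjustment set.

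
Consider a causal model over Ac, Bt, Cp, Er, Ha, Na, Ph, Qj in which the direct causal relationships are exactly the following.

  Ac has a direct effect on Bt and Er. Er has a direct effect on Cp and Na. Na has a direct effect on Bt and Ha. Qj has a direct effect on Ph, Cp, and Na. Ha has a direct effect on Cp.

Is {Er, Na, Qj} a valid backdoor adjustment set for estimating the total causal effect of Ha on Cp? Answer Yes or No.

Backdoor paths from Ha to Cp (paths whose first edge points into Ha):
  P1: Ha <- Na <- Qj -> Cp
  P2: Ha <- Na <- Er -> Cp
  P3: Ha <- Na -> Bt <- Ac -> Er -> Cp
Condition 1 (no descendant of Ha in the set): holds — descendants of Ha are {Cp}; none are in {Er, Na, Qj}.
Condition 2 (every backdoor path blocked by {Er, Na, Qj}):
  P1: blocked at chain node Na ∈ conditioning set.
  P2: blocked at chain node Na ∈ conditioning set.
  P3: blocked at fork node Na ∈ conditioning set.
{Er, Na, Qj} satisfies the backdoor criterion.

Yes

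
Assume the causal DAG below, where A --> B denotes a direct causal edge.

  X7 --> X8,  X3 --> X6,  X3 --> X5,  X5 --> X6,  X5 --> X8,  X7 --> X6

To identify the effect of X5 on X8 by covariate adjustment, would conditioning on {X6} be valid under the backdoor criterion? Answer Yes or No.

No

Backdoor paths from X5 to X8 (paths whose first edge points into X5):
  P1: X5 <- X3 -> X6 <- X7 -> X8
Condition 1 (no descendant of X5 in the set): FAILS — X6 is a descendant of X5.
Condition 2 (every backdoor path blocked by {X6}):
  P1: open — collider(s) X6 are conditioned on (or have a conditioned descendant) and no non-collider on the path is in the set.
{X6} does not satisfy the backdoor criterion.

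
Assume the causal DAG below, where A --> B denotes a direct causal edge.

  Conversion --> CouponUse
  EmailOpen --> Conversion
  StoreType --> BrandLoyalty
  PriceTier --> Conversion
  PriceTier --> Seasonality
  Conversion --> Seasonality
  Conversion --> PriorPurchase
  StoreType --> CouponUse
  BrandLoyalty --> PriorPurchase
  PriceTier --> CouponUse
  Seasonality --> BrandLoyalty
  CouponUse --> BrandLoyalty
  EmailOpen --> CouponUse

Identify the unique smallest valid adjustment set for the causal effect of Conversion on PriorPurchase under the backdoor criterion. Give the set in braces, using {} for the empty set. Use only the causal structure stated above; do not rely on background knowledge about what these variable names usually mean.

Variables eligible for adjustment (non-descendants of Conversion, excluding Conversion and PriorPurchase): {EmailOpen, PriceTier, StoreType}.
Backdoor paths from Conversion to PriorPurchase:
  P1: Conversion <- EmailOpen -> CouponUse <- StoreType -> BrandLoyalty -> PriorPurchase
  P2: Conversion <- EmailOpen -> CouponUse <- PriceTier -> Seasonality -> BrandLoyalty -> PriorPurchase
  P3: Conversion <- EmailOpen -> CouponUse -> BrandLoyalty -> PriorPurchase
  P4: Conversion <- PriceTier -> Seasonality -> BrandLoyalty -> PriorPurchase
  P5: Conversion <- PriceTier -> CouponUse <- StoreType -> BrandLoyalty -> PriorPurchase
  P6: Conversion <- PriceTier -> CouponUse -> BrandLoyalty -> PriorPurchase
The empty set is not sufficient: P3 (Conversion <- EmailOpen -> CouponUse -> BrandLoyalty -> PriorPurchase) has no collider blocking it and no conditioned non-collider, so it is open.
Try {EmailOpen, PriceTier}:
  P1: blocked at fork node EmailOpen ∈ conditioning set.
  P2: blocked at fork node EmailOpen ∈ conditioning set.
  P3: blocked at fork node EmailOpen ∈ conditioning set.
  P4: blocked at fork node PriceTier ∈ conditioning set.
  P5: blocked at fork node PriceTier ∈ conditioning set.
  P6: blocked at fork node PriceTier ∈ conditioning set.
{EmailOpen, PriceTier} contains no descendant of Conversion and blocks every backdoor path.
Every element of {EmailOpen, PriceTier} is needed (dropping EmailOpen leaves P3 open; dropping PriceTier leaves P4 open), so no proper subset is valid.
Among all size-2 subsets of the eligible variables, only {EmailOpen, PriceTier} blocks every backdoor path, so it is the unique smallest valid adjustment set.

{EmailOpen, PriceTier}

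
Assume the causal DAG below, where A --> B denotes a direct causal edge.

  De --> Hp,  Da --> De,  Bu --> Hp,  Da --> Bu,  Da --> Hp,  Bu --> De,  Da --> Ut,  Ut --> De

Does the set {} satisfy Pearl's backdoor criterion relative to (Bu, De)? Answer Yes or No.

No

Backdoor paths from Bu to De (paths whose first edge points into Bu):
  P1: Bu <- Da -> Ut -> De
  P2: Bu <- Da -> De
  P3: Bu <- Da -> Hp <- De
Condition 1 (no descendant of Bu in the set): holds — descendants of Bu are {De, Hp}; none are in {}.
Condition 2 (every backdoor path blocked by {}):
  P1: open — no interior node is in the conditioning set.
  P2: open — no interior node is in the conditioning set.
  P3: blocked at collider Hp (neither it nor any descendant is in the conditioning set).
{} does not satisfy the backdoor criterion.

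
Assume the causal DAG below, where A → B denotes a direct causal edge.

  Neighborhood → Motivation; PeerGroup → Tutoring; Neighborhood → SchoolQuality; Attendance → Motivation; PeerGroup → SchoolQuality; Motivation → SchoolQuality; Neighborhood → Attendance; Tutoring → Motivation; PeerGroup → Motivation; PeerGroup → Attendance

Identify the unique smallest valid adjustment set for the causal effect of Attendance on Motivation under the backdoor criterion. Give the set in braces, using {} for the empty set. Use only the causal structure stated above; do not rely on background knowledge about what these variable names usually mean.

Variables eligible for adjustment (non-descendants of Attendance, excluding Attendance and Motivation): {Neighborhood, PeerGroup, Tutoring}.
Backdoor paths from Attendance to Motivation:
  P1: Attendance <- PeerGroup -> Tutoring -> Motivation
  P2: Attendance <- PeerGroup -> Motivation
  P3: Attendance <- PeerGroup -> SchoolQuality <- Neighborhood -> Motivation
  P4: Attendance <- PeerGroup -> SchoolQuality <- Motivation
  P5: Attendance <- Neighborhood -> Motivation
  P6: Attendance <- Neighborhood -> SchoolQuality <- PeerGroup -> Tutoring -> Motivation
  P7: Attendance <- Neighborhood -> SchoolQuality <- PeerGroup -> Motivation
  P8: Attendance <- Neighborhood -> SchoolQuality <- Motivation
The empty set is not sufficient: P1 (Attendance <- PeerGroup -> Tutoring -> Motivation) has no collider blocking it and no conditioned non-collider, so it is open.
Try {Neighborhood, PeerGroup}:
  P1: blocked at fork node PeerGroup ∈ conditioning set.
  P2: blocked at fork node PeerGroup ∈ conditioning set.
  P3: blocked at fork node PeerGroup ∈ conditioning set.
  P4: blocked at fork node PeerGroup ∈ conditioning set.
  P5: blocked at fork node Neighborhood ∈ conditioning set.
  P6: blocked at fork node Neighborhood ∈ conditioning set.
  P7: blocked at fork node Neighborhood ∈ conditioning set.
  P8: blocked at fork node Neighborhood ∈ conditioning set.
{Neighborhood, PeerGroup} contains no descendant of Attendance and blocks every backdoor path.
Every element of {Neighborhood, PeerGroup} is needed (dropping Neighborhood leaves P5 open; dropping PeerGroup leaves P1 open), so no proper subset is valid.
Among all size-2 subsets of the eligible variables, only {Neighborhood, PeerGroup} blocks every backdoor path, so it is the unique smallest valid adjustment set.

{Neighborhood, PeerGroup}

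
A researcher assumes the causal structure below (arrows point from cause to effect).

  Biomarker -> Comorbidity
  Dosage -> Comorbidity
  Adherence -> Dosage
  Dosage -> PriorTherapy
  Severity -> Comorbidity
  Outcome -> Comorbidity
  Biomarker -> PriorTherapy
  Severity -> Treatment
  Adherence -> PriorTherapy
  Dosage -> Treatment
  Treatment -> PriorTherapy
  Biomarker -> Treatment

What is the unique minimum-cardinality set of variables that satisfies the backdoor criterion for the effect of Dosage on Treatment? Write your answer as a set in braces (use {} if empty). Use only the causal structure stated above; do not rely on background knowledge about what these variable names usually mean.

Variables eligible for adjustment (non-descendants of Dosage, excluding Dosage and Treatment): {Adherence, Biomarker, Outcome, Severity}.
Backdoor paths from Dosage to Treatment:
  P1: Dosage <- Adherence -> PriorTherapy <- Biomarker -> Treatment
  P2: Dosage <- Adherence -> PriorTherapy <- Biomarker -> Comorbidity <- Severity -> Treatment
  P3: Dosage <- Adherence -> PriorTherapy <- Treatment
Each backdoor path contains an unconditioned collider, so every path is already blocked with the empty conditioning set:
  P1: blocked at collider PriorTherapy (neither it nor any descendant is in the conditioning set).
  P2: blocked at collider PriorTherapy (neither it nor any descendant is in the conditioning set).
  P3: blocked at collider PriorTherapy (neither it nor any descendant is in the conditioning set).
The empty set is therefore the unique smallest valid set.

{}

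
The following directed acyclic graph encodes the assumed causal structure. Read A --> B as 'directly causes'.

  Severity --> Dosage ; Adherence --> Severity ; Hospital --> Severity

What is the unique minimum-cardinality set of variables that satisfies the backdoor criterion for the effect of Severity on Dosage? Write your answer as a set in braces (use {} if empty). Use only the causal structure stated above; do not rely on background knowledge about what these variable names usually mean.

{}

Variables eligible for adjustment (non-descendants of Severity, excluding Severity and Dosage): {Adherence, Hospital}.
Backdoor paths from Severity to Dosage:
  (none)
With no backdoor paths the empty set already satisfies the criterion, and it is trivially minimal.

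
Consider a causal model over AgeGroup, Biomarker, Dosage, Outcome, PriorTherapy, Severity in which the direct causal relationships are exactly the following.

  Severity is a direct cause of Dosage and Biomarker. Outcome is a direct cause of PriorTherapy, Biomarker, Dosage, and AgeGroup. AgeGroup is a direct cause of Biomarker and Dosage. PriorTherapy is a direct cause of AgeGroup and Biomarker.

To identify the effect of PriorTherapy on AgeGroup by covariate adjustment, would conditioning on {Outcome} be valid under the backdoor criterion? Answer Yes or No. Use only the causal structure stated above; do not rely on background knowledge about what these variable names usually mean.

Yes

Backdoor paths from PriorTherapy to AgeGroup (paths whose first edge points into PriorTherapy):
  P1: PriorTherapy <- Outcome -> AgeGroup
  P2: PriorTherapy <- Outcome -> Dosage <- Severity -> Biomarker <- AgeGroup
  P3: PriorTherapy <- Outcome -> Dosage <- AgeGroup
  P4: PriorTherapy <- Outcome -> Biomarker <- Severity -> Dosage <- AgeGroup
  P5: PriorTherapy <- Outcome -> Biomarker <- AgeGroup
Condition 1 (no descendant of PriorTherapy in the set): holds — descendants of PriorTherapy are {AgeGroup, Biomarker, Dosage}; none are in {Outcome}.
Condition 2 (every backdoor path blocked by {Outcome}):
  P1: blocked at fork node Outcome ∈ conditioning set.
  P2: blocked at fork node Outcome ∈ conditioning set.
  P3: blocked at fork node Outcome ∈ conditioning set.
  P4: blocked at fork node Outcome ∈ conditioning set.
  P5: blocked at fork node Outcome ∈ conditioning set.
{Outcome} satisfies the backdoor criterion.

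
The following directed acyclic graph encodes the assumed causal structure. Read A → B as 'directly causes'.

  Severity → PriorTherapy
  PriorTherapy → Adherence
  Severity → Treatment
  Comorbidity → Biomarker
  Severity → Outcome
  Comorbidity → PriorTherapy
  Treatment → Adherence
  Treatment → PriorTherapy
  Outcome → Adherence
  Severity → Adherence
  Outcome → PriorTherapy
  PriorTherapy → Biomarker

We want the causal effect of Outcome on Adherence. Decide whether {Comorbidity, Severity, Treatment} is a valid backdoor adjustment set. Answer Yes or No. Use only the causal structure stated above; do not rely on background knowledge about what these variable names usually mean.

Yes

Backdoor paths from Outcome to Adherence (paths whose first edge points into Outcome):
  P1: Outcome <- Severity -> Treatment -> PriorTherapy -> Adherence
  P2: Outcome <- Severity -> Treatment -> Adherence
  P3: Outcome <- Severity -> PriorTherapy <- Treatment -> Adherence
  P4: Outcome <- Severity -> PriorTherapy -> Adherence
  P5: Outcome <- Severity -> Adherence
Condition 1 (no descendant of Outcome in the set): holds — descendants of Outcome are {Adherence, Biomarker, PriorTherapy}; none are in {Comorbidity, Severity, Treatment}.
Condition 2 (every backdoor path blocked by {Comorbidity, Severity, Treatment}):
  P1: blocked at fork node Severity ∈ conditioning set.
  P2: blocked at fork node Severity ∈ conditioning set.
  P3: blocked at fork node Severity ∈ conditioning set.
  P4: blocked at fork node Severity ∈ conditioning set.
  P5: blocked at fork node Severity ∈ conditioning set.
{Comorbidity, Severity, Treatment} satisfies the backdoor criterion.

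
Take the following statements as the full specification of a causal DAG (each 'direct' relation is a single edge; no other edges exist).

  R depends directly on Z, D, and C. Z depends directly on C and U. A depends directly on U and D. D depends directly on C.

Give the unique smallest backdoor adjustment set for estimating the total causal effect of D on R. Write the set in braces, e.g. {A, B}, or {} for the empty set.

Variables eligible for adjustment (non-descendants of D, excluding D and R): {C, U, Z}.
Backdoor paths from D to R:
  P1: D <- C -> Z -> R
  P2: D <- C -> R
The empty set is not sufficient: P1 (D <- C -> Z -> R) has no collider blocking it and no conditioned non-collider, so it is open.
Try {C}:
  P1: blocked at fork node C ∈ conditioning set.
  P2: blocked at fork node C ∈ conditioning set.
{C} contains no descendant of D and blocks every backdoor path.
No other singleton works — e.g. {U} leaves P1 open — so {C} is the unique smallest valid adjustment set.

{C}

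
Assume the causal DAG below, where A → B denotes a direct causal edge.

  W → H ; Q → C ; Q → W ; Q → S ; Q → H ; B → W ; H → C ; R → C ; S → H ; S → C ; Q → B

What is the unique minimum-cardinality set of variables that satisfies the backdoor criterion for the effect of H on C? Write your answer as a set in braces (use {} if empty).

{Q, S}

Variables eligible for adjustment (non-descendants of H, excluding H and C): {B, Q, R, S, W}.
Backdoor paths from H to C:
  P1: H <- Q -> S -> C
  P2: H <- Q -> C
  P3: H <- S <- Q -> C
  P4: H <- S -> C
  P5: H <- W <- Q -> S -> C
  P6: H <- W <- Q -> C
  P7: H <- W <- B <- Q -> S -> C
  P8: H <- W <- B <- Q -> C
The empty set is not sufficient: P1 (H <- Q -> S -> C) has no collider blocking it and no conditioned non-collider, so it is open.
Try {Q, S}:
  P1: blocked at fork node Q ∈ conditioning set.
  P2: blocked at fork node Q ∈ conditioning set.
  P3: blocked at chain node S ∈ conditioning set.
  P4: blocked at fork node S ∈ conditioning set.
  P5: blocked at fork node Q ∈ conditioning set.
  P6: blocked at fork node Q ∈ conditioning set.
  P7: blocked at fork node Q ∈ conditioning set.
  P8: blocked at fork node Q ∈ conditioning set.
{Q, S} contains no descendant of H and blocks every backdoor path.
Every element of {Q, S} is needed (dropping Q leaves P2 open; dropping S leaves P4 open), so no proper subset is valid.
Among all size-2 subsets of the eligible variables, only {Q, S} blocks every backdoor path, so it is the unique smallest valid adjustment set.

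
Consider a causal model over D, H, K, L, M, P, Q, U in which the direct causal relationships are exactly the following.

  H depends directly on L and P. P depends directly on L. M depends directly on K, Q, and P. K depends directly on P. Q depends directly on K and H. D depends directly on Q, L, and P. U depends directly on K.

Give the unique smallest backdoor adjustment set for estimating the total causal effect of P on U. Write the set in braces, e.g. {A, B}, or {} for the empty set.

Variables eligible for adjustment (non-descendants of P, excluding P and U): {L}.
Backdoor paths from P to U:
  P1: P <- L -> H -> Q <- K -> U
  P2: P <- L -> H -> Q -> M <- K -> U
  P3: P <- L -> D <- Q <- K -> U
  P4: P <- L -> D <- Q -> M <- K -> U
Each backdoor path contains an unconditioned collider, so every path is already blocked with the empty conditioning set:
  P1: blocked at collider Q (neither it nor any descendant is in the conditioning set).
  P2: blocked at collider M (neither it nor any descendant is in the conditioning set).
  P3: blocked at collider D (neither it nor any descendant is in the conditioning set).
  P4: blocked at collider D (neither it nor any descendant is in the conditioning set).
The empty set is therefore the unique smallest valid set.

{}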